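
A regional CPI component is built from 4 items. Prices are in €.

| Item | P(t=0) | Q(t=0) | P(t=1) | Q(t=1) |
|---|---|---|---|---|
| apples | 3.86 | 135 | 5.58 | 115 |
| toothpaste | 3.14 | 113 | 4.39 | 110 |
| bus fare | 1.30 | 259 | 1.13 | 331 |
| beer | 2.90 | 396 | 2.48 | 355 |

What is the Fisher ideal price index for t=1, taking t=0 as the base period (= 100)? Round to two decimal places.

106.34

Laspeyres component (base-period weights):
ΣP(t=1)Q(t=0) = 5.58×135 + 4.39×113 + 1.13×259 + 2.48×396 = 753.3 + 496.07 + 292.67 + 982.08 = 2524.12
ΣP(t=0)Q(t=0) = 3.86×135 + 3.14×113 + 1.30×259 + 2.90×396 = 521.1 + 354.82 + 336.7 + 1148.4 = 2361.02
L = 2524.12 / 2361.02 × 100 = 106.9080
Paasche component (current-period weights):
ΣP(t=1)Q(t=1) = 5.58×115 + 4.39×110 + 1.13×331 + 2.48×355 = 641.7 + 482.9 + 374.03 + 880.4 = 2379.03
ΣP(t=0)Q(t=1) = 3.86×115 + 3.14×110 + 1.30×331 + 2.90×355 = 443.9 + 345.4 + 430.3 + 1029.5 = 2249.1
P = 2379.03 / 2249.1 × 100 = 105.7770
Fisher = √(L × P) = √(106.9080 × 105.7770) = 106.3410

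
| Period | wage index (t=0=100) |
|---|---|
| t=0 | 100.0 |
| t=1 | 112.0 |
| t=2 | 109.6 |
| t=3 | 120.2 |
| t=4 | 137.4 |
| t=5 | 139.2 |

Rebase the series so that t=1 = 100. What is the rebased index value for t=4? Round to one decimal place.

Rebased(t=4) = 137.4 / 112.0 × 100 = 122.6786

122.7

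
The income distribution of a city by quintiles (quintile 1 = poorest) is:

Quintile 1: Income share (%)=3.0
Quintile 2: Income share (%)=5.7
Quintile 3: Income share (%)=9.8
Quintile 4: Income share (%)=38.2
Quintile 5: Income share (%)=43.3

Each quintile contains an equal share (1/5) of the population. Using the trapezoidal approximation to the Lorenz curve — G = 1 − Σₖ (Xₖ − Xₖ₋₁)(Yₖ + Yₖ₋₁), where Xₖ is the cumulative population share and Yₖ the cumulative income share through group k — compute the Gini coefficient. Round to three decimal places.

Cumulative income shares Yₖ: 0.0300, 0.0870, 0.1850, 0.5670, 1.0000
Σ (Xₖ−Xₖ₋₁)(Yₖ+Yₖ₋₁) = (1/5)(0.0300+0.0000) + (1/5)(0.0870+0.0300) + (1/5)(0.1850+0.0870) + (1/5)(0.5670+0.1850) + (1/5)(1.0000+0.5670)
  = 0.0060 + 0.0234 + 0.0544 + 0.1504 + 0.3134 = 0.5476
G = 1 − 0.5476 = 0.4524

0.452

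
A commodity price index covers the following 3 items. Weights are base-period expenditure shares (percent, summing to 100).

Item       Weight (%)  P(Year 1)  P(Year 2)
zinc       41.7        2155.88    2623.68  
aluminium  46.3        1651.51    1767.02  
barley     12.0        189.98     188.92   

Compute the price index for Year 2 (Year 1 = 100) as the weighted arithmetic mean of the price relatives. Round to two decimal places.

112.22

zinc: 41.7 × (2623.68/2155.88) = 41.7 × 1.216988 = 50.7484
aluminium: 46.3 × (1767.02/1651.51) = 46.3 × 1.069942 = 49.5383
barley: 12.0 × (188.92/189.98) = 12.0 × 0.994420 = 11.9330
Index = Σ wᵢ·(p₁ᵢ/p₀ᵢ) = 50.7484 + 49.5383 + 11.9330 = 112.2198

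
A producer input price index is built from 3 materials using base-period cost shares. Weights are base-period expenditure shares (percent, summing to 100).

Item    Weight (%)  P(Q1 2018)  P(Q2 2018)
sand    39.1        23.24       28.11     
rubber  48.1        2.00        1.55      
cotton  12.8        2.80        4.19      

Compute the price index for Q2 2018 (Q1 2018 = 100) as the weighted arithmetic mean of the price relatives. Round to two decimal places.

103.73

sand: 39.1 × (28.11/23.24) = 39.1 × 1.209552 = 47.2935
rubber: 48.1 × (1.55/2.00) = 48.1 × 0.775000 = 37.2775
cotton: 12.8 × (4.19/2.80) = 12.8 × 1.496429 = 19.1543
Index = Σ wᵢ·(p₁ᵢ/p₀ᵢ) = 47.2935 + 37.2775 + 19.1543 = 103.7253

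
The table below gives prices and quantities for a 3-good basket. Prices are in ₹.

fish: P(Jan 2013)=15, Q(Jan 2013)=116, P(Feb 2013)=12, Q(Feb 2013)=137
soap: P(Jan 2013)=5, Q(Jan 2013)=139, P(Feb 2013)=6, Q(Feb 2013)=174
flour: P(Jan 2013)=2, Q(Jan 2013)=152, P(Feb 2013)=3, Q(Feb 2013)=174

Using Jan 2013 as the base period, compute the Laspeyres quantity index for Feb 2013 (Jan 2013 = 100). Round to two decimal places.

119.50

Laspeyres quantity index uses base-period prices as weights.
ΣP(Jan 2013)·Q(Feb 2013) = 15×137 + 5×174 + 2×174 = 2055 + 870 + 348 = 3273
ΣP(Jan 2013)·Q(Jan 2013) = 15×116 + 5×139 + 2×152 = 1740 + 695 + 304 = 2739
Index = 3273 / 2739 × 100 = 119.4962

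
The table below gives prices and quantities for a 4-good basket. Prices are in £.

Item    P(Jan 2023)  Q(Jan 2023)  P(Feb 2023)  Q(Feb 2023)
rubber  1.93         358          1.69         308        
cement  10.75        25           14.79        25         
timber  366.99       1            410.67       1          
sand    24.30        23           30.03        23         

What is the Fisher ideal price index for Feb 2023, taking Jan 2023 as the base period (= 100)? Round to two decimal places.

Laspeyres component (base-period weights):
ΣP(Feb 2023)Q(Jan 2023) = 1.69×358 + 14.79×25 + 410.67×1 + 30.03×23 = 605.02 + 369.75 + 410.67 + 690.69 = 2076.13
ΣP(Jan 2023)Q(Jan 2023) = 1.93×358 + 10.75×25 + 366.99×1 + 24.30×23 = 690.94 + 268.75 + 366.99 + 558.9 = 1885.58
L = 2076.13 / 1885.58 × 100 = 110.1056
Paasche component (current-period weights):
ΣP(Feb 2023)Q(Feb 2023) = 1.69×308 + 14.79×25 + 410.67×1 + 30.03×23 = 520.52 + 369.75 + 410.67 + 690.69 = 1991.63
ΣP(Jan 2023)Q(Feb 2023) = 1.93×308 + 10.75×25 + 366.99×1 + 24.30×23 = 594.44 + 268.75 + 366.99 + 558.9 = 1789.08
P = 1991.63 / 1789.08 × 100 = 111.3215
Fisher = √(L × P) = √(110.1056 × 111.3215) = 110.7119

110.71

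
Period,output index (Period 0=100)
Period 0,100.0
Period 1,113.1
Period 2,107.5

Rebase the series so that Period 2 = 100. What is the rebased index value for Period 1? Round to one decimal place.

105.2

Rebased(Period 1) = 113.1 / 107.5 × 100 = 105.2093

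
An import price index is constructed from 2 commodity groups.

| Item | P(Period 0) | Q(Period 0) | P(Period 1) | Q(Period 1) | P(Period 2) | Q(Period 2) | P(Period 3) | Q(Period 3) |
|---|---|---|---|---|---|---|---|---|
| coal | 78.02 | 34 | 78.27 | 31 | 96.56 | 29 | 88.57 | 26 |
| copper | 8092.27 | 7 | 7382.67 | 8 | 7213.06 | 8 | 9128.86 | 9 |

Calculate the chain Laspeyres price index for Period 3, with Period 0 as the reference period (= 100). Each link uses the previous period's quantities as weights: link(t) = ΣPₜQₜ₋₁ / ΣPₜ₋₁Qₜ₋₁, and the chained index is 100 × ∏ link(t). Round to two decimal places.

113.03

Link Period 0→Period 1:
ΣP(Period 1)Q(Period 0) = 78.27×34 + 7382.67×7 = 2661.18 + 51678.69 = 54339.87
ΣP(Period 0)Q(Period 0) = 78.02×34 + 8092.27×7 = 2652.68 + 56645.89 = 59298.57
link = 54339.87/59298.57 = 0.916377
Link Period 1→Period 2:
ΣP(Period 2)Q(Period 1) = 96.56×31 + 7213.06×8 = 2993.36 + 57704.48 = 60697.84
ΣP(Period 1)Q(Period 1) = 78.27×31 + 7382.67×8 = 2426.37 + 59061.36 = 61487.73
link = 60697.84/61487.73 = 0.987154
Link Period 2→Period 3:
ΣP(Period 3)Q(Period 2) = 88.57×29 + 9128.86×8 = 2568.53 + 73030.88 = 75599.41
ΣP(Period 2)Q(Period 2) = 96.56×29 + 7213.06×8 = 2800.24 + 57704.48 = 60504.72
link = 75599.41/60504.72 = 1.249480
Chained index = 100 × 0.916377 × 0.987154 × 1.249480 = 113.0286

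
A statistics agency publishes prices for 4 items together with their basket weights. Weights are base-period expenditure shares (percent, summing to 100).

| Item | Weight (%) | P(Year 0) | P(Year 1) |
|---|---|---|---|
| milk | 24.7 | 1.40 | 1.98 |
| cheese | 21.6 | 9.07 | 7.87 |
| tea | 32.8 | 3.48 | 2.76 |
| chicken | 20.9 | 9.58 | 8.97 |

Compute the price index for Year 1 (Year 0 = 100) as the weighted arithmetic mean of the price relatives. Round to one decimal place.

milk: 24.7 × (1.98/1.40) = 24.7 × 1.414286 = 34.9329
cheese: 21.6 × (7.87/9.07) = 21.6 × 0.867696 = 18.7422
tea: 32.8 × (2.76/3.48) = 32.8 × 0.793103 = 26.0138
chicken: 20.9 × (8.97/9.58) = 20.9 × 0.936326 = 19.5692
Index = Σ wᵢ·(p₁ᵢ/p₀ᵢ) = 34.9329 + 18.7422 + 26.0138 + 19.5692 = 99.2581

99.3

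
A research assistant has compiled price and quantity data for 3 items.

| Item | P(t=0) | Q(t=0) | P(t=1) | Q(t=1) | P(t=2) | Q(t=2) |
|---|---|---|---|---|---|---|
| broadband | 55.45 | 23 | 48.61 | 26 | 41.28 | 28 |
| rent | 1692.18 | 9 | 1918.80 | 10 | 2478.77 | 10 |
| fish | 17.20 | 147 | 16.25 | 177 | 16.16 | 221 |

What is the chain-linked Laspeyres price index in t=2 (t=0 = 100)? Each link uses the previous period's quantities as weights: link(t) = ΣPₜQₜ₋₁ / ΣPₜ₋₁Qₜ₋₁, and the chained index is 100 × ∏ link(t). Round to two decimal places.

134.39

Link t=0→t=1:
ΣP(t=1)Q(t=0) = 48.61×23 + 1918.80×9 + 16.25×147 = 1118.03 + 17269.2 + 2388.75 = 20775.98
ΣP(t=0)Q(t=0) = 55.45×23 + 1692.18×9 + 17.20×147 = 1275.35 + 15229.62 + 2528.4 = 19033.37
link = 20775.98/19033.37 = 1.091556
Link t=1→t=2:
ΣP(t=2)Q(t=1) = 41.28×26 + 2478.77×10 + 16.16×177 = 1073.28 + 24787.7 + 2860.32 = 28721.3
ΣP(t=1)Q(t=1) = 48.61×26 + 1918.80×10 + 16.25×177 = 1263.86 + 19188 + 2876.25 = 23328.11
link = 28721.3/23328.11 = 1.231188
Chained index = 100 × 1.091556 × 1.231188 = 134.3911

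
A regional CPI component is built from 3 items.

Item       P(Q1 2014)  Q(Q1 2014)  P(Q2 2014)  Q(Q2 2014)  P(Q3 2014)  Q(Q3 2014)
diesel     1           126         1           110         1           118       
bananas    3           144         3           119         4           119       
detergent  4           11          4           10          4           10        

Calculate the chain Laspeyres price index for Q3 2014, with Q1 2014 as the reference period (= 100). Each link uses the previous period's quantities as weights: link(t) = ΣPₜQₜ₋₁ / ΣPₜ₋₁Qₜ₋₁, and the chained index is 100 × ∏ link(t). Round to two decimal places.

Link Q1 2014→Q2 2014:
ΣP(Q2 2014)Q(Q1 2014) = 1×126 + 3×144 + 4×11 = 126 + 432 + 44 = 602
ΣP(Q1 2014)Q(Q1 2014) = 1×126 + 3×144 + 4×11 = 126 + 432 + 44 = 602
link = 602/602 = 1.000000
Link Q2 2014→Q3 2014:
ΣP(Q3 2014)Q(Q2 2014) = 1×110 + 4×119 + 4×10 = 110 + 476 + 40 = 626
ΣP(Q2 2014)Q(Q2 2014) = 1×110 + 3×119 + 4×10 = 110 + 357 + 40 = 507
link = 626/507 = 1.234714
Chained index = 100 × 1.000000 × 1.234714 = 123.4714

123.47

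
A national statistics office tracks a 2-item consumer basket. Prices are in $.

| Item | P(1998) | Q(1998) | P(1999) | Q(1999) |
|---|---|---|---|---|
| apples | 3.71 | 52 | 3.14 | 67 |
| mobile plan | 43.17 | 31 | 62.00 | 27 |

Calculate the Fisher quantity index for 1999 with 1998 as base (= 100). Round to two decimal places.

91.36

Laspeyres component (base-period weights):
ΣP(1998)Q(1999) = 3.71×67 + 43.17×27 = 248.57 + 1165.59 = 1414.16
ΣP(1998)Q(1998) = 3.71×52 + 43.17×31 = 192.92 + 1338.27 = 1531.19
L = 1414.16 / 1531.19 × 100 = 92.3569
Paasche component (current-period weights):
ΣP(1999)Q(1999) = 3.14×67 + 62.00×27 = 210.38 + 1674 = 1884.38
ΣP(1999)Q(1998) = 3.14×52 + 62.00×31 = 163.28 + 1922 = 2085.28
P = 1884.38 / 2085.28 × 100 = 90.3658
Fisher = √(L × P) = √(92.3569 × 90.3658) = 91.3559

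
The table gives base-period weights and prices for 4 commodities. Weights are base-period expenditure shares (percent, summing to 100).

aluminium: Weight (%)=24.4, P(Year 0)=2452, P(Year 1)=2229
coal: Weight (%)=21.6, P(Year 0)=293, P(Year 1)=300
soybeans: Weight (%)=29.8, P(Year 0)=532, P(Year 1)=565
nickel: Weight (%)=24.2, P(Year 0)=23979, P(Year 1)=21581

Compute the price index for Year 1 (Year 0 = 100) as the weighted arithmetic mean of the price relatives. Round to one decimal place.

97.7

aluminium: 24.4 × (2229/2452) = 24.4 × 0.909054 = 22.1809
coal: 21.6 × (300/293) = 21.6 × 1.023891 = 22.1160
soybeans: 29.8 × (565/532) = 29.8 × 1.062030 = 31.6485
nickel: 24.2 × (21581/23979) = 24.2 × 0.899996 = 21.7799
Index = Σ wᵢ·(p₁ᵢ/p₀ᵢ) = 22.1809 + 22.1160 + 31.6485 + 21.7799 = 97.7253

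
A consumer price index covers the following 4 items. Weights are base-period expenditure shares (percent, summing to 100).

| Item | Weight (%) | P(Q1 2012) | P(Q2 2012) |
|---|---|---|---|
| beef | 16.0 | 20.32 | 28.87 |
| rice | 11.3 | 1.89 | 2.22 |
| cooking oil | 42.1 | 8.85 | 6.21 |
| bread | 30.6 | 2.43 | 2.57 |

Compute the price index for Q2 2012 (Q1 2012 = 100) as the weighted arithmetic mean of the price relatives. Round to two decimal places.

97.91

beef: 16.0 × (28.87/20.32) = 16.0 × 1.420768 = 22.7323
rice: 11.3 × (2.22/1.89) = 11.3 × 1.174603 = 13.2730
cooking oil: 42.1 × (6.21/8.85) = 42.1 × 0.701695 = 29.5414
bread: 30.6 × (2.57/2.43) = 30.6 × 1.057613 = 32.3630
Index = Σ wᵢ·(p₁ᵢ/p₀ᵢ) = 22.7323 + 13.2730 + 29.5414 + 32.3630 = 97.9096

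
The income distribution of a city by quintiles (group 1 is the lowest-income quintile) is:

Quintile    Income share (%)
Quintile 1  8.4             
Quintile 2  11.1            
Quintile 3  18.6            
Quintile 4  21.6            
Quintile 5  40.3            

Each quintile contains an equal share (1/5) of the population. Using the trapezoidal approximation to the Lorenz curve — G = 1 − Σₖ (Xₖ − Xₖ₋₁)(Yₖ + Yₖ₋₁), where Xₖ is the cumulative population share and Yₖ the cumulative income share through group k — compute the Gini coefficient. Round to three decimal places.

0.297

Cumulative income shares Yₖ: 0.0840, 0.1950, 0.3810, 0.5970, 1.0000
Σ (Xₖ−Xₖ₋₁)(Yₖ+Yₖ₋₁) = (1/5)(0.0840+0.0000) + (1/5)(0.1950+0.0840) + (1/5)(0.3810+0.1950) + (1/5)(0.5970+0.3810) + (1/5)(1.0000+0.5970)
  = 0.0168 + 0.0558 + 0.1152 + 0.1956 + 0.3194 = 0.7028
G = 1 − 0.7028 = 0.2972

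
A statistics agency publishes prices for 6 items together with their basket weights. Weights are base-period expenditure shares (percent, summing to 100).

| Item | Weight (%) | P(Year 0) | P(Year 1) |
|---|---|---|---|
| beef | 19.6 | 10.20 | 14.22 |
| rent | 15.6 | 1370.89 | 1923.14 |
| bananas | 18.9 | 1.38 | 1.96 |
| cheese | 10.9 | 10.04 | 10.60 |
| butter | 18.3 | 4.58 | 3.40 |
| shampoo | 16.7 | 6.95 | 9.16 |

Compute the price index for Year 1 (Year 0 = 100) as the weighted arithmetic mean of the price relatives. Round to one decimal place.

beef: 19.6 × (14.22/10.20) = 19.6 × 1.394118 = 27.3247
rent: 15.6 × (1923.14/1370.89) = 15.6 × 1.402840 = 21.8843
bananas: 18.9 × (1.96/1.38) = 18.9 × 1.420290 = 26.8435
cheese: 10.9 × (10.60/10.04) = 10.9 × 1.055777 = 11.5080
butter: 18.3 × (3.40/4.58) = 18.3 × 0.742358 = 13.5852
shampoo: 16.7 × (9.16/6.95) = 16.7 × 1.317986 = 22.0104
Index = Σ wᵢ·(p₁ᵢ/p₀ᵢ) = 27.3247 + 21.8843 + 26.8435 + 11.5080 + 13.5852 + 22.0104 = 123.1560

123.2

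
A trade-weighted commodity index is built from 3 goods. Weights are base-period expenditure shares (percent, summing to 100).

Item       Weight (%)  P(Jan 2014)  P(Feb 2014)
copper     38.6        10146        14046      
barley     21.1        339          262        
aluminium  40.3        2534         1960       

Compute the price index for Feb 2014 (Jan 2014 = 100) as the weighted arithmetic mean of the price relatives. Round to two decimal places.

100.92

copper: 38.6 × (14046/10146) = 38.6 × 1.384388 = 53.4374
barley: 21.1 × (262/339) = 21.1 × 0.772861 = 16.3074
aluminium: 40.3 × (1960/2534) = 40.3 × 0.773481 = 31.1713
Index = Σ wᵢ·(p₁ᵢ/p₀ᵢ) = 53.4374 + 16.3074 + 31.1713 = 100.9160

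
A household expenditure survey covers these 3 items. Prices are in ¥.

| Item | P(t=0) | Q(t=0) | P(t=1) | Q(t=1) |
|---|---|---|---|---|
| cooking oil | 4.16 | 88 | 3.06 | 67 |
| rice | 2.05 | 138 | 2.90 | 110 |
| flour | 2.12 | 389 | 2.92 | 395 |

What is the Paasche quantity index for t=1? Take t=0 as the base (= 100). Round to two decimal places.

Paasche quantity index uses current-period prices as weights.
ΣP(t=1)·Q(t=1) = 3.06×67 + 2.90×110 + 2.92×395 = 205.02 + 319 + 1153.4 = 1677.42
ΣP(t=1)·Q(t=0) = 3.06×88 + 2.90×138 + 2.92×389 = 269.28 + 400.2 + 1135.88 = 1805.36
Index = 1677.42 / 1805.36 × 100 = 92.9133

92.91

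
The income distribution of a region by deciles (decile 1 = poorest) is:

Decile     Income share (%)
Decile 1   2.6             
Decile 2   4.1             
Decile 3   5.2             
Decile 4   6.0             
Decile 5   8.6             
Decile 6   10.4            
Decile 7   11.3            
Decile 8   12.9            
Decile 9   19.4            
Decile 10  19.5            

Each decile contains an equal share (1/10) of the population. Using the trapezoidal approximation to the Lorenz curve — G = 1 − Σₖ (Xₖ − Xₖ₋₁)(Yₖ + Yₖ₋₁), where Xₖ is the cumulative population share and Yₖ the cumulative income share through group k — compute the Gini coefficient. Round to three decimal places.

Cumulative income shares Yₖ: 0.0260, 0.0670, 0.1190, 0.1790, 0.2650, 0.3690, 0.4820, 0.6110, 0.8050, 1.0000
Σ (Xₖ−Xₖ₋₁)(Yₖ+Yₖ₋₁) = (1/10)(0.0260+0.0000) + (1/10)(0.0670+0.0260) + (1/10)(0.1190+0.0670) + (1/10)(0.1790+0.1190) + (1/10)(0.2650+0.1790) + (1/10)(0.3690+0.2650) + (1/10)(0.4820+0.3690) + (1/10)(0.6110+0.4820) + (1/10)(0.8050+0.6110) + (1/10)(1.0000+0.8050)
  = 0.0026 + 0.0093 + 0.0186 + 0.0298 + 0.0444 + 0.0634 + 0.0851 + 0.1093 + 0.1416 + 0.1805 = 0.6846
G = 1 − 0.6846 = 0.3154

0.315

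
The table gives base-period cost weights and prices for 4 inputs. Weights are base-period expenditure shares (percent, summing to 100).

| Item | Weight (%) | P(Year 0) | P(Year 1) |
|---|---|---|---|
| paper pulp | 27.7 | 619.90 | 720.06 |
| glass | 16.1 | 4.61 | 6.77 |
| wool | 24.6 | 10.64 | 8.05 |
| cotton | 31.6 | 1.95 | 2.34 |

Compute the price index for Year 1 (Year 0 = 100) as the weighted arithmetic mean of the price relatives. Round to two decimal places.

paper pulp: 27.7 × (720.06/619.90) = 27.7 × 1.161574 = 32.1756
glass: 16.1 × (6.77/4.61) = 16.1 × 1.468547 = 23.6436
wool: 24.6 × (8.05/10.64) = 24.6 × 0.756579 = 18.6118
cotton: 31.6 × (2.34/1.95) = 31.6 × 1.200000 = 37.9200
Index = Σ wᵢ·(p₁ᵢ/p₀ᵢ) = 32.1756 + 23.6436 + 18.6118 + 37.9200 = 112.3511

112.35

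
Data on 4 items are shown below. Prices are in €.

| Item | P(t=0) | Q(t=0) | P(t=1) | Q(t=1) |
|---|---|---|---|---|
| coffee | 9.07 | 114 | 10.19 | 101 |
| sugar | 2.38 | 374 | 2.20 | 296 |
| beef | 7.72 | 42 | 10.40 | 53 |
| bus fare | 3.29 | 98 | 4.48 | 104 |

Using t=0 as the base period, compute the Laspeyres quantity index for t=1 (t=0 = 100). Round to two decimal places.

92.26

Laspeyres quantity index uses base-period prices as weights.
ΣP(t=0)·Q(t=1) = 9.07×101 + 2.38×296 + 7.72×53 + 3.29×104 = 916.07 + 704.48 + 409.16 + 342.16 = 2371.87
ΣP(t=0)·Q(t=0) = 9.07×114 + 2.38×374 + 7.72×42 + 3.29×98 = 1033.98 + 890.12 + 324.24 + 322.42 = 2570.76
Index = 2371.87 / 2570.76 × 100 = 92.2634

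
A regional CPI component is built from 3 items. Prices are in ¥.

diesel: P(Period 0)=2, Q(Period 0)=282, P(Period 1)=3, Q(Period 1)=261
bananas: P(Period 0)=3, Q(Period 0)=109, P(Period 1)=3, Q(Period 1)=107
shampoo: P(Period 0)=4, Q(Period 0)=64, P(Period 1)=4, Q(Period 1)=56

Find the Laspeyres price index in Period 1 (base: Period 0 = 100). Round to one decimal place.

124.6

Laspeyres price index uses base-period quantities as weights.
ΣP(Period 1)·Q(Period 0) = 3×282 + 3×109 + 4×64 = 846 + 327 + 256 = 1429
ΣP(Period 0)·Q(Period 0) = 2×282 + 3×109 + 4×64 = 564 + 327 + 256 = 1147
Index = 1429 / 1147 × 100 = 124.5859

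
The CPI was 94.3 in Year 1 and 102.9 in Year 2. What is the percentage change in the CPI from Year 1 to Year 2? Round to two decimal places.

9.12%

Change = (102.9 − 94.3) / 94.3 × 100
       = 8.6 / 94.3 × 100 = 9.1198%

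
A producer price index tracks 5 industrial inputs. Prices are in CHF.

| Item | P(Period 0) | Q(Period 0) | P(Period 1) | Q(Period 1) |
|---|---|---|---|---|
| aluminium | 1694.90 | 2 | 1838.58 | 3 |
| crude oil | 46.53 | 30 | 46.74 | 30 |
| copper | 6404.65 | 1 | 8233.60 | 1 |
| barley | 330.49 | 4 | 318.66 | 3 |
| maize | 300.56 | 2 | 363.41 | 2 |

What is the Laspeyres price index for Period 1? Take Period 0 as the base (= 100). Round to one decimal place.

Laspeyres price index uses base-period quantities as weights.
ΣP(Period 1)·Q(Period 0) = 1838.58×2 + 46.74×30 + 8233.60×1 + 318.66×4 + 363.41×2 = 3677.16 + 1402.2 + 8233.6 + 1274.64 + 726.82 = 15314.42
ΣP(Period 0)·Q(Period 0) = 1694.90×2 + 46.53×30 + 6404.65×1 + 330.49×4 + 300.56×2 = 3389.8 + 1395.9 + 6404.65 + 1321.96 + 601.12 = 13113.43
Index = 15314.42 / 13113.43 × 100 = 116.7842

116.8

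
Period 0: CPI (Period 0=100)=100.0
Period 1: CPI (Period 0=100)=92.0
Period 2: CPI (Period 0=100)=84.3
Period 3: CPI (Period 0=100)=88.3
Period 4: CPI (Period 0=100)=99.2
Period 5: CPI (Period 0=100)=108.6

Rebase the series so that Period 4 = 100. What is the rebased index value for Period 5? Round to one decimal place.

Rebased(Period 5) = 108.6 / 99.2 × 100 = 109.4758

109.5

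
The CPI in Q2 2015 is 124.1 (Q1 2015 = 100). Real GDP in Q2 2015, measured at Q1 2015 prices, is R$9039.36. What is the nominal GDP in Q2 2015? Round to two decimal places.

11217.85

Nominal = Real × (Index/100) = 9039.36 × (124.1/100)
        = 9039.36 × 1.241 = 11217.8458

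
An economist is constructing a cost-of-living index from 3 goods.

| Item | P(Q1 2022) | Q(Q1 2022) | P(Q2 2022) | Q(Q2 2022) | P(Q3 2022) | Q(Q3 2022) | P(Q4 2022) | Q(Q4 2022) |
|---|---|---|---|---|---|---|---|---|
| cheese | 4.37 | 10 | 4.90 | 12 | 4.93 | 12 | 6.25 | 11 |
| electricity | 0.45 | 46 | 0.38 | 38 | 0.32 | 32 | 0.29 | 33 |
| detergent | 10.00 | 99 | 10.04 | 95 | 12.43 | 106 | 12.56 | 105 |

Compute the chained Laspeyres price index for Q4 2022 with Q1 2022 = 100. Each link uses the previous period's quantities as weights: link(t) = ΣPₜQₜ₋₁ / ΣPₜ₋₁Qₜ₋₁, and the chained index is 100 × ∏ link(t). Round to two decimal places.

125.15

Link Q1 2022→Q2 2022:
ΣP(Q2 2022)Q(Q1 2022) = 4.90×10 + 0.38×46 + 10.04×99 = 49 + 17.48 + 993.96 = 1060.44
ΣP(Q1 2022)Q(Q1 2022) = 4.37×10 + 0.45×46 + 10.00×99 = 43.7 + 20.7 + 990 = 1054.4
link = 1060.44/1054.4 = 1.005728
Link Q2 2022→Q3 2022:
ΣP(Q3 2022)Q(Q2 2022) = 4.93×12 + 0.32×38 + 12.43×95 = 59.16 + 12.16 + 1180.85 = 1252.17
ΣP(Q2 2022)Q(Q2 2022) = 4.90×12 + 0.38×38 + 10.04×95 = 58.8 + 14.44 + 953.8 = 1027.04
link = 1252.17/1027.04 = 1.219203
Link Q3 2022→Q4 2022:
ΣP(Q4 2022)Q(Q3 2022) = 6.25×12 + 0.29×32 + 12.56×106 = 75 + 9.28 + 1331.36 = 1415.64
ΣP(Q3 2022)Q(Q3 2022) = 4.93×12 + 0.32×32 + 12.43×106 = 59.16 + 10.24 + 1317.58 = 1386.98
link = 1415.64/1386.98 = 1.020664
Chained index = 100 × 1.005728 × 1.219203 × 1.020664 = 125.1524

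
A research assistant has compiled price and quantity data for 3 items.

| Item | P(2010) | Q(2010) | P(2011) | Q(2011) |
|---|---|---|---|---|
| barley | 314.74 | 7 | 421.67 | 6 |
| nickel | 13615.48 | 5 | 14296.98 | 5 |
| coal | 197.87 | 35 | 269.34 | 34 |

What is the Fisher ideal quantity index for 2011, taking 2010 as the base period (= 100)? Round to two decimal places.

99.26

Laspeyres component (base-period weights):
ΣP(2010)Q(2011) = 314.74×6 + 13615.48×5 + 197.87×34 = 1888.44 + 68077.4 + 6727.58 = 76693.42
ΣP(2010)Q(2010) = 314.74×7 + 13615.48×5 + 197.87×35 = 2203.18 + 68077.4 + 6925.45 = 77206.03
L = 76693.42 / 77206.03 × 100 = 99.3360
Paasche component (current-period weights):
ΣP(2011)Q(2011) = 421.67×6 + 14296.98×5 + 269.34×34 = 2530.02 + 71484.9 + 9157.56 = 83172.48
ΣP(2011)Q(2010) = 421.67×7 + 14296.98×5 + 269.34×35 = 2951.69 + 71484.9 + 9426.9 = 83863.49
P = 83172.48 / 83863.49 × 100 = 99.1760
Fisher = √(L × P) = √(99.3360 × 99.1760) = 99.2560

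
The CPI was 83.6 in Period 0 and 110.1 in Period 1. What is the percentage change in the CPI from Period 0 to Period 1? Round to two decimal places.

31.70%

Change = (110.1 − 83.6) / 83.6 × 100
       = 26.5 / 83.6 × 100 = 31.6986%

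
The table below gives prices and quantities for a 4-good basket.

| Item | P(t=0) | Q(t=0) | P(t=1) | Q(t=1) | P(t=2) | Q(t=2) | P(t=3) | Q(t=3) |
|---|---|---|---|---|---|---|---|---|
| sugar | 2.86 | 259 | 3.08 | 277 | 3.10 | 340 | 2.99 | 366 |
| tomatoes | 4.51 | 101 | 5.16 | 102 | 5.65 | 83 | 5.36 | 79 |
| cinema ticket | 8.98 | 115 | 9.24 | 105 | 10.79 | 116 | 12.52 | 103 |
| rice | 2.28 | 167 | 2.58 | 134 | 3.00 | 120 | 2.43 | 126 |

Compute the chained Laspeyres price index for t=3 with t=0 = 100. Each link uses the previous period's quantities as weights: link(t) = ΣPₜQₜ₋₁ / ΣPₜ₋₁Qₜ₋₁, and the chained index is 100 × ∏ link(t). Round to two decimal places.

Link t=0→t=1:
ΣP(t=1)Q(t=0) = 3.08×259 + 5.16×101 + 9.24×115 + 2.58×167 = 797.72 + 521.16 + 1062.6 + 430.86 = 2812.34
ΣP(t=0)Q(t=0) = 2.86×259 + 4.51×101 + 8.98×115 + 2.28×167 = 740.74 + 455.51 + 1032.7 + 380.76 = 2609.71
link = 2812.34/2609.71 = 1.077645
Link t=1→t=2:
ΣP(t=2)Q(t=1) = 3.10×277 + 5.65×102 + 10.79×105 + 3.00×134 = 858.7 + 576.3 + 1132.95 + 402 = 2969.95
ΣP(t=1)Q(t=1) = 3.08×277 + 5.16×102 + 9.24×105 + 2.58×134 = 853.16 + 526.32 + 970.2 + 345.72 = 2695.4
link = 2969.95/2695.4 = 1.101859
Link t=2→t=3:
ΣP(t=3)Q(t=2) = 2.99×340 + 5.36×83 + 12.52×116 + 2.43×120 = 1016.6 + 444.88 + 1452.32 + 291.6 = 3205.4
ΣP(t=2)Q(t=2) = 3.10×340 + 5.65×83 + 10.79×116 + 3.00×120 = 1054 + 468.95 + 1251.64 + 360 = 3134.59
link = 3205.4/3134.59 = 1.022590
Chained index = 100 × 1.077645 × 1.101859 × 1.022590 = 121.4236

121.42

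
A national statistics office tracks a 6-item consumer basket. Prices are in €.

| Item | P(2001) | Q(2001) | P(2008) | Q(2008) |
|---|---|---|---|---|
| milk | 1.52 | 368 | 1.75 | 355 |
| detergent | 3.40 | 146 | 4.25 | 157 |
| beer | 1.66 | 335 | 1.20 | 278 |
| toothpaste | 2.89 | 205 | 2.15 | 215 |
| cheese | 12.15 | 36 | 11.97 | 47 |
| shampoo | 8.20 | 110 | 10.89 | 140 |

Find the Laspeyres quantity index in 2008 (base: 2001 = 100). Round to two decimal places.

Laspeyres quantity index uses base-period prices as weights.
ΣP(2001)·Q(2008) = 1.52×355 + 3.40×157 + 1.66×278 + 2.89×215 + 12.15×47 + 8.20×140 = 539.6 + 533.8 + 461.48 + 621.35 + 571.05 + 1148 = 3875.28
ΣP(2001)·Q(2001) = 1.52×368 + 3.40×146 + 1.66×335 + 2.89×205 + 12.15×36 + 8.20×110 = 559.36 + 496.4 + 556.1 + 592.45 + 437.4 + 902 = 3543.71
Index = 3875.28 / 3543.71 × 100 = 109.3566

109.36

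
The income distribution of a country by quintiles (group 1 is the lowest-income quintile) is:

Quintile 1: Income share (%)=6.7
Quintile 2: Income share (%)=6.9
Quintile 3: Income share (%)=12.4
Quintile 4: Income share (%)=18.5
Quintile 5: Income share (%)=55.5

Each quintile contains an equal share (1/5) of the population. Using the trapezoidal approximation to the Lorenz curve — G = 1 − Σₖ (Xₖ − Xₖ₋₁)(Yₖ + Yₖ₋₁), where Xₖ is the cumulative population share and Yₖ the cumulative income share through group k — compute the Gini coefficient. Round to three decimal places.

0.437

Cumulative income shares Yₖ: 0.0670, 0.1360, 0.2600, 0.4450, 1.0000
Σ (Xₖ−Xₖ₋₁)(Yₖ+Yₖ₋₁) = (1/5)(0.0670+0.0000) + (1/5)(0.1360+0.0670) + (1/5)(0.2600+0.1360) + (1/5)(0.4450+0.2600) + (1/5)(1.0000+0.4450)
  = 0.0134 + 0.0406 + 0.0792 + 0.1410 + 0.2890 = 0.5632
G = 1 − 0.5632 = 0.4368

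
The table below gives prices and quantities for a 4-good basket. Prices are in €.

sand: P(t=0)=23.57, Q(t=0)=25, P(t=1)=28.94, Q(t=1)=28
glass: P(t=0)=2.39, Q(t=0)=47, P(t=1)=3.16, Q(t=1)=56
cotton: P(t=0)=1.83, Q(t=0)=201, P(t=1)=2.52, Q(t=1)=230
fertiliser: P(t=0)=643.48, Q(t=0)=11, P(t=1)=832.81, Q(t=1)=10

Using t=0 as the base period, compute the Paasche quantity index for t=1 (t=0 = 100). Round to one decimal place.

Paasche quantity index uses current-period prices as weights.
ΣP(t=1)·Q(t=1) = 28.94×28 + 3.16×56 + 2.52×230 + 832.81×10 = 810.32 + 176.96 + 579.6 + 8328.1 = 9894.98
ΣP(t=1)·Q(t=0) = 28.94×25 + 3.16×47 + 2.52×201 + 832.81×11 = 723.5 + 148.52 + 506.52 + 9160.91 = 10539.45
Index = 9894.98 / 10539.45 × 100 = 93.8852

93.9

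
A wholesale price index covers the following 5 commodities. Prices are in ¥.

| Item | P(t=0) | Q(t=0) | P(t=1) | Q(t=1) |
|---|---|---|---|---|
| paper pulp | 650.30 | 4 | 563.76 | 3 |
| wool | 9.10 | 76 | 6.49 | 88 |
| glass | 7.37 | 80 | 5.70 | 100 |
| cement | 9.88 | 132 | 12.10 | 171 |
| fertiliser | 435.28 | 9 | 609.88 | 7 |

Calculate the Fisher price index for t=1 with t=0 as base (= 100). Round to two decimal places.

Laspeyres component (base-period weights):
ΣP(t=1)Q(t=0) = 563.76×4 + 6.49×76 + 5.70×80 + 12.10×132 + 609.88×9 = 2255.04 + 493.24 + 456 + 1597.2 + 5488.92 = 10290.4
ΣP(t=0)Q(t=0) = 650.30×4 + 9.10×76 + 7.37×80 + 9.88×132 + 435.28×9 = 2601.2 + 691.6 + 589.6 + 1304.16 + 3917.52 = 9104.08
L = 10290.4 / 9104.08 × 100 = 113.0306
Paasche component (current-period weights):
ΣP(t=1)Q(t=1) = 563.76×3 + 6.49×88 + 5.70×100 + 12.10×171 + 609.88×7 = 1691.28 + 571.12 + 570 + 2069.1 + 4269.16 = 9170.66
ΣP(t=0)Q(t=1) = 650.30×3 + 9.10×88 + 7.37×100 + 9.88×171 + 435.28×7 = 1950.9 + 800.8 + 737 + 1689.48 + 3046.96 = 8225.14
P = 9170.66 / 8225.14 × 100 = 111.4955
Fisher = √(L × P) = √(113.0306 × 111.4955) = 112.2604

112.26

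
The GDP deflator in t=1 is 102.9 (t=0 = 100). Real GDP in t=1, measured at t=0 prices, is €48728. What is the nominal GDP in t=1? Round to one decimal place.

50141.1

Nominal = Real × (Index/100) = 48728 × (102.9/100)
        = 48728 × 1.029 = 50141.1120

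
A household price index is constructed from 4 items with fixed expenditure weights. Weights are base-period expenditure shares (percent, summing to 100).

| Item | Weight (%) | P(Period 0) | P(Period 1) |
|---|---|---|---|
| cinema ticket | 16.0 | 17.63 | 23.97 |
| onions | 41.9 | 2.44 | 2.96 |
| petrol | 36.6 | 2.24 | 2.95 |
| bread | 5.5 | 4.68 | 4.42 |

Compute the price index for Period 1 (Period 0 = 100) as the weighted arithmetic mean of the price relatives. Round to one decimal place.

cinema ticket: 16.0 × (23.97/17.63) = 16.0 × 1.359614 = 21.7538
onions: 41.9 × (2.96/2.44) = 41.9 × 1.213115 = 50.8295
petrol: 36.6 × (2.95/2.24) = 36.6 × 1.316964 = 48.2009
bread: 5.5 × (4.42/4.68) = 5.5 × 0.944444 = 5.1944
Index = Σ wᵢ·(p₁ᵢ/p₀ᵢ) = 21.7538 + 50.8295 + 48.2009 + 5.1944 = 125.9787

126.0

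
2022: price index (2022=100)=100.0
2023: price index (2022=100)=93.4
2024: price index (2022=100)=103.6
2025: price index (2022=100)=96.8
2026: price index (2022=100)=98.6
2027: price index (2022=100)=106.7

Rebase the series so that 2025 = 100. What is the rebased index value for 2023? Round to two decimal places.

96.49

Rebased(2023) = 93.4 / 96.8 × 100 = 96.4876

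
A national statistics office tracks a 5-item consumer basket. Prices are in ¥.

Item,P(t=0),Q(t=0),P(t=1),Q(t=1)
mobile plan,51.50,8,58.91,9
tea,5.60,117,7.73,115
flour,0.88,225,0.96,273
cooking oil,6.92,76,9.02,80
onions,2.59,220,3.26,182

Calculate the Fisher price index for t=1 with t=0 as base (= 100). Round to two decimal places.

126.55

Laspeyres component (base-period weights):
ΣP(t=1)Q(t=0) = 58.91×8 + 7.73×117 + 0.96×225 + 9.02×76 + 3.26×220 = 471.28 + 904.41 + 216 + 685.52 + 717.2 = 2994.41
ΣP(t=0)Q(t=0) = 51.50×8 + 5.60×117 + 0.88×225 + 6.92×76 + 2.59×220 = 412 + 655.2 + 198 + 525.92 + 569.8 = 2360.92
L = 2994.41 / 2360.92 × 100 = 126.8323
Paasche component (current-period weights):
ΣP(t=1)Q(t=1) = 58.91×9 + 7.73×115 + 0.96×273 + 9.02×80 + 3.26×182 = 530.19 + 888.95 + 262.08 + 721.6 + 593.32 = 2996.14
ΣP(t=0)Q(t=1) = 51.50×9 + 5.60×115 + 0.88×273 + 6.92×80 + 2.59×182 = 463.5 + 644 + 240.24 + 553.6 + 471.38 = 2372.72
P = 2996.14 / 2372.72 × 100 = 126.2745
Fisher = √(L × P) = √(126.8323 × 126.2745) = 126.5531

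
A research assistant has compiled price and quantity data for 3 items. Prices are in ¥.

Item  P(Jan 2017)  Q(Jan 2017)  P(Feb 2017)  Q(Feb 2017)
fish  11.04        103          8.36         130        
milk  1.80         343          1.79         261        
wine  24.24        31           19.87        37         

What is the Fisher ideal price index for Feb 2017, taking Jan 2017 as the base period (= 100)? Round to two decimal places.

82.57

Laspeyres component (base-period weights):
ΣP(Feb 2017)Q(Jan 2017) = 8.36×103 + 1.79×343 + 19.87×31 = 861.08 + 613.97 + 615.97 = 2091.02
ΣP(Jan 2017)Q(Jan 2017) = 11.04×103 + 1.80×343 + 24.24×31 = 1137.12 + 617.4 + 751.44 = 2505.96
L = 2091.02 / 2505.96 × 100 = 83.4419
Paasche component (current-period weights):
ΣP(Feb 2017)Q(Feb 2017) = 8.36×130 + 1.79×261 + 19.87×37 = 1086.8 + 467.19 + 735.19 = 2289.18
ΣP(Jan 2017)Q(Feb 2017) = 11.04×130 + 1.80×261 + 24.24×37 = 1435.2 + 469.8 + 896.88 = 2801.88
P = 2289.18 / 2801.88 × 100 = 81.7016
Fisher = √(L × P) = √(83.4419 × 81.7016) = 82.5671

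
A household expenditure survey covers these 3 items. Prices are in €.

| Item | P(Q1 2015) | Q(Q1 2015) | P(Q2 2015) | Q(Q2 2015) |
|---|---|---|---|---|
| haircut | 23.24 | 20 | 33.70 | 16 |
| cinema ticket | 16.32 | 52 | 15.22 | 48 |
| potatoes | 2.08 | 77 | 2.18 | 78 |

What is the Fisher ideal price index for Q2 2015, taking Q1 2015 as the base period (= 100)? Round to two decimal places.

110.06

Laspeyres component (base-period weights):
ΣP(Q2 2015)Q(Q1 2015) = 33.70×20 + 15.22×52 + 2.18×77 = 674 + 791.44 + 167.86 = 1633.3
ΣP(Q1 2015)Q(Q1 2015) = 23.24×20 + 16.32×52 + 2.08×77 = 464.8 + 848.64 + 160.16 = 1473.6
L = 1633.3 / 1473.6 × 100 = 110.8374
Paasche component (current-period weights):
ΣP(Q2 2015)Q(Q2 2015) = 33.70×16 + 15.22×48 + 2.18×78 = 539.2 + 730.56 + 170.04 = 1439.8
ΣP(Q1 2015)Q(Q2 2015) = 23.24×16 + 16.32×48 + 2.08×78 = 371.84 + 783.36 + 162.24 = 1317.44
P = 1439.8 / 1317.44 × 100 = 109.2877
Fisher = √(L × P) = √(110.8374 × 109.2877) = 110.0598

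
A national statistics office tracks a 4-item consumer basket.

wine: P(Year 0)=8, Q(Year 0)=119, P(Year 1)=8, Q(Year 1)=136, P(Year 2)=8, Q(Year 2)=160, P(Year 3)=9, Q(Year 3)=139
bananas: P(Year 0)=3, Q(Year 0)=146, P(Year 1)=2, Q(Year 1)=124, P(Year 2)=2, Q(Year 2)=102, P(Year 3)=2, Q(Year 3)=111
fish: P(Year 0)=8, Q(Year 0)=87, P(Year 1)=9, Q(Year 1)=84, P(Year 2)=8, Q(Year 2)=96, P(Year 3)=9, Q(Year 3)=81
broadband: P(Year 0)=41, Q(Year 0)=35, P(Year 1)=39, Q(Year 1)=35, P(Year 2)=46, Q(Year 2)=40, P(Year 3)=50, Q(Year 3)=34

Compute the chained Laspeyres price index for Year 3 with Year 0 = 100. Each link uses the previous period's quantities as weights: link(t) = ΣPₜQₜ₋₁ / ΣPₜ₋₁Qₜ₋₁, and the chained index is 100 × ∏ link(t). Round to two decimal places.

111.07

Link Year 0→Year 1:
ΣP(Year 1)Q(Year 0) = 8×119 + 2×146 + 9×87 + 39×35 = 952 + 292 + 783 + 1365 = 3392
ΣP(Year 0)Q(Year 0) = 8×119 + 3×146 + 8×87 + 41×35 = 952 + 438 + 696 + 1435 = 3521
link = 3392/3521 = 0.963363
Link Year 1→Year 2:
ΣP(Year 2)Q(Year 1) = 8×136 + 2×124 + 8×84 + 46×35 = 1088 + 248 + 672 + 1610 = 3618
ΣP(Year 1)Q(Year 1) = 8×136 + 2×124 + 9×84 + 39×35 = 1088 + 248 + 756 + 1365 = 3457
link = 3618/3457 = 1.046572
Link Year 2→Year 3:
ΣP(Year 3)Q(Year 2) = 9×160 + 2×102 + 9×96 + 50×40 = 1440 + 204 + 864 + 2000 = 4508
ΣP(Year 2)Q(Year 2) = 8×160 + 2×102 + 8×96 + 46×40 = 1280 + 204 + 768 + 1840 = 4092
link = 4508/4092 = 1.101662
Chained index = 100 × 0.963363 × 1.046572 × 1.101662 = 111.0727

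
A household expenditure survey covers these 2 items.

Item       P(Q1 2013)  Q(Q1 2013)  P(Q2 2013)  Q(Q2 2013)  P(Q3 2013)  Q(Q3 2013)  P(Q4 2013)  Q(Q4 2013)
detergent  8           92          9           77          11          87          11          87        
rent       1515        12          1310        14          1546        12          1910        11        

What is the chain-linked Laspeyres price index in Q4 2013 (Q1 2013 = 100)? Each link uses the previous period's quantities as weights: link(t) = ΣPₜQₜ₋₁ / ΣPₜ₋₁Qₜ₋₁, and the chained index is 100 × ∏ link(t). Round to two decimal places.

126.52

Link Q1 2013→Q2 2013:
ΣP(Q2 2013)Q(Q1 2013) = 9×92 + 1310×12 = 828 + 15720 = 16548
ΣP(Q1 2013)Q(Q1 2013) = 8×92 + 1515×12 = 736 + 18180 = 18916
link = 16548/18916 = 0.874815
Link Q2 2013→Q3 2013:
ΣP(Q3 2013)Q(Q2 2013) = 11×77 + 1546×14 = 847 + 21644 = 22491
ΣP(Q2 2013)Q(Q2 2013) = 9×77 + 1310×14 = 693 + 18340 = 19033
link = 22491/19033 = 1.181684
Link Q3 2013→Q4 2013:
ΣP(Q4 2013)Q(Q3 2013) = 11×87 + 1910×12 = 957 + 22920 = 23877
ΣP(Q3 2013)Q(Q3 2013) = 11×87 + 1546×12 = 957 + 18552 = 19509
link = 23877/19509 = 1.223897
Chained index = 100 × 0.874815 × 1.181684 × 1.223897 = 126.5210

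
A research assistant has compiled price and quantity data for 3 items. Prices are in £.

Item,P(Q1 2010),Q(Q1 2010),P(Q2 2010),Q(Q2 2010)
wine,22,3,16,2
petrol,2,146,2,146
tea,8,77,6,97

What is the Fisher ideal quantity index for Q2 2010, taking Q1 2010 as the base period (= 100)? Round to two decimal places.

Laspeyres component (base-period weights):
ΣP(Q1 2010)Q(Q2 2010) = 22×2 + 2×146 + 8×97 = 44 + 292 + 776 = 1112
ΣP(Q1 2010)Q(Q1 2010) = 22×3 + 2×146 + 8×77 = 66 + 292 + 616 = 974
L = 1112 / 974 × 100 = 114.1684
Paasche component (current-period weights):
ΣP(Q2 2010)Q(Q2 2010) = 16×2 + 2×146 + 6×97 = 32 + 292 + 582 = 906
ΣP(Q2 2010)Q(Q1 2010) = 16×3 + 2×146 + 6×77 = 48 + 292 + 462 = 802
P = 906 / 802 × 100 = 112.9676
Fisher = √(L × P) = √(114.1684 × 112.9676) = 113.5664

113.57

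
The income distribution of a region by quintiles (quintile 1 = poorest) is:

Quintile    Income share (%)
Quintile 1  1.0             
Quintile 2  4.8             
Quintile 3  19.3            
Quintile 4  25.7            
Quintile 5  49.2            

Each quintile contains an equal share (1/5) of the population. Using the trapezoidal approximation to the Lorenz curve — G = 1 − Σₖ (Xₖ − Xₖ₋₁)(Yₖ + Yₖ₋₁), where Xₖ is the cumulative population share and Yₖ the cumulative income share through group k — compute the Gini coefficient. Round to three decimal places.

Cumulative income shares Yₖ: 0.0100, 0.0580, 0.2510, 0.5080, 1.0000
Σ (Xₖ−Xₖ₋₁)(Yₖ+Yₖ₋₁) = (1/5)(0.0100+0.0000) + (1/5)(0.0580+0.0100) + (1/5)(0.2510+0.0580) + (1/5)(0.5080+0.2510) + (1/5)(1.0000+0.5080)
  = 0.0020 + 0.0136 + 0.0618 + 0.1518 + 0.3016 = 0.5308
G = 1 − 0.5308 = 0.4692

0.469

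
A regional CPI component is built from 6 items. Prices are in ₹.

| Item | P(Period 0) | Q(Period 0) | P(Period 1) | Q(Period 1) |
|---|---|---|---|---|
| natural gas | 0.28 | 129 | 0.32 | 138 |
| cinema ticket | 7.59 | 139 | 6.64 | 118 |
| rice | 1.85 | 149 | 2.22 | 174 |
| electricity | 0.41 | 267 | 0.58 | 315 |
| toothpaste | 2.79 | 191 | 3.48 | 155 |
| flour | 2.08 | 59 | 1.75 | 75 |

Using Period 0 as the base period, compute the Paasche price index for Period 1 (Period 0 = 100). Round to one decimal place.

Paasche price index uses current-period quantities as weights.
ΣP(Period 1)·Q(Period 1) = 0.32×138 + 6.64×118 + 2.22×174 + 0.58×315 + 3.48×155 + 1.75×75 = 44.16 + 783.52 + 386.28 + 182.7 + 539.4 + 131.25 = 2067.31
ΣP(Period 0)·Q(Period 1) = 0.28×138 + 7.59×118 + 1.85×174 + 0.41×315 + 2.79×155 + 2.08×75 = 38.64 + 895.62 + 321.9 + 129.15 + 432.45 + 156 = 1973.76
Index = 2067.31 / 1973.76 × 100 = 104.7397

104.7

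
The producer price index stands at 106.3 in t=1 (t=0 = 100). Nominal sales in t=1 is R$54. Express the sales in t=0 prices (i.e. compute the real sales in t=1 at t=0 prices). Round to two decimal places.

Real = Nominal ÷ (Index/100) = 54 ÷ (106.3/100)
     = 54 ÷ 1.063 = 50.7996

50.80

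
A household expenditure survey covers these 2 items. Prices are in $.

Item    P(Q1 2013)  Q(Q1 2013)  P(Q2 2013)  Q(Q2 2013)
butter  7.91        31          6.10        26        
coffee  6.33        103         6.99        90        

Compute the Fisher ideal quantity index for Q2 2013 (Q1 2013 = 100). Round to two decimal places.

86.53

Laspeyres component (base-period weights):
ΣP(Q1 2013)Q(Q2 2013) = 7.91×26 + 6.33×90 = 205.66 + 569.7 = 775.36
ΣP(Q1 2013)Q(Q1 2013) = 7.91×31 + 6.33×103 = 245.21 + 651.99 = 897.2
L = 775.36 / 897.2 × 100 = 86.4200
Paasche component (current-period weights):
ΣP(Q2 2013)Q(Q2 2013) = 6.10×26 + 6.99×90 = 158.6 + 629.1 = 787.7
ΣP(Q2 2013)Q(Q1 2013) = 6.10×31 + 6.99×103 = 189.1 + 719.97 = 909.07
P = 787.7 / 909.07 × 100 = 86.6490
Fisher = √(L × P) = √(86.4200 × 86.6490) = 86.5344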